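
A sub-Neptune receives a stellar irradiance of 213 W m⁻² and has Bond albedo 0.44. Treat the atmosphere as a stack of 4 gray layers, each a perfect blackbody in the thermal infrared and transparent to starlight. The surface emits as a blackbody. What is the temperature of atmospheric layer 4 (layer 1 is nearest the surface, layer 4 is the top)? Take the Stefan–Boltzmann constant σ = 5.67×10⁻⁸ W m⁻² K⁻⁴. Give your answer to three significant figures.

The effective emission temperature is T_e = [S(1−α)/(4σ)]^¼ = 151.4 K.
Each opaque layer satisfies 2T_j⁴ = T_{j−1}⁴ + T_{j+1}⁴, giving T_k⁴ = (N+1−k)T_e⁴.
T_4 = (1)^(1/4)·151.4 = 151.4 K.

151 K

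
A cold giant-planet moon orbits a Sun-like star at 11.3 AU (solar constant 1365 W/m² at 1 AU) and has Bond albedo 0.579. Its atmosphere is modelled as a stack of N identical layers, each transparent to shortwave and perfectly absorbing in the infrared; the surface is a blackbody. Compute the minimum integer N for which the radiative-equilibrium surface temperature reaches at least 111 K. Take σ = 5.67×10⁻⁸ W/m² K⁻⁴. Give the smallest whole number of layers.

7

By the inverse-square law, S = 1365/11.3² = 10.69 W/m².
OLR = S(1−α)/4 = 1.125 W/m²; the top layer radiates at T_e = 66.74 K.
Need (N+1)T_e⁴ ≥ T_s⁴, i.e. N+1 ≥ (111/66.74)⁴ = 7.650.
So N ≥ 6.650; the smallest integer is N = 7.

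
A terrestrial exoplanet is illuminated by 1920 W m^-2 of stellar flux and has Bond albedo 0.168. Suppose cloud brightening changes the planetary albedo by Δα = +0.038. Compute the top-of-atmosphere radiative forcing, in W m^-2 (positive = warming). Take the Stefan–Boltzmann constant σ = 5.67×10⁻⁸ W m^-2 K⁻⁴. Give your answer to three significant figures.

TOA radiative forcing: ΔF = −S·Δα/4 = −1920·(+0.038)/4 = -18.24 W m^-2.

-18.2 W m^-2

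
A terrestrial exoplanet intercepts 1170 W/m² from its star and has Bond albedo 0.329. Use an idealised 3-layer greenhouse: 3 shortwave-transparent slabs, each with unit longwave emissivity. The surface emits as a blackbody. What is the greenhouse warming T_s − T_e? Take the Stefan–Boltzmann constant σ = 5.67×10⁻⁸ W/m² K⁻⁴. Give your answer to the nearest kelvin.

Top-of-atmosphere balance: σT_e⁴ = S(1−α)/4 = 196.3 W/m² → T_e = 242.6 K.
Surface: T_s = (4)^¼·T_e = 343.0 K.
So the greenhouse effect raises the surface by 343.0 − 242.6 = 100.5 K.

100 K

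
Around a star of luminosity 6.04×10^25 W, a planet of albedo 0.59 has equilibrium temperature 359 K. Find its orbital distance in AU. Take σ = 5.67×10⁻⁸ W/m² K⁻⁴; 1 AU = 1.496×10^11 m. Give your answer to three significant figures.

0.153 AU

Required flux: S = 4σT⁴/(1−α) = 9188 W/m².
S = L/(4πd²) → d = √(L/4πS) = √(6.04×10^25/(4π·9188)) = 2.287×10^10 m = 0.1529 AU.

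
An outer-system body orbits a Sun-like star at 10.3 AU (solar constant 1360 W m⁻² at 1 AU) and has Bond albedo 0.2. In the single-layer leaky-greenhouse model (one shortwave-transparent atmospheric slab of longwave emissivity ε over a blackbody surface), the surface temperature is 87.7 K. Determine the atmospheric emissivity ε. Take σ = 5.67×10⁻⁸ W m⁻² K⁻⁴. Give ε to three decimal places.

Irradiance scales as 1/d², so S = 1360 W m⁻² × (1/10.3)² = 12.82 W m⁻².
TOA balance gives T_e = 82.00 K.
T_s⁴ = T_e⁴·2/(2−ε) → ε = 2 − 2(T_e/T_s)⁴ = 2 − 2·(82.00/87.7)⁴ = 0.4712.

0.471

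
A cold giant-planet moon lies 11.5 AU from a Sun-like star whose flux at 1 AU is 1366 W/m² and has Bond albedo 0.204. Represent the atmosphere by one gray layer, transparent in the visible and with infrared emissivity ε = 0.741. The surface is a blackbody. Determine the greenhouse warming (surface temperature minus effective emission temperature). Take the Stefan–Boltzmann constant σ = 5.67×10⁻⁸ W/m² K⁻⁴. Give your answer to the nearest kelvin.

10 kelvin

By the inverse-square law, S = 1366/11.5² = 10.33 W/m².
Effective emission temperature (TOA balance): σT_e⁴ = S(1−α)/4 = 2.055 W/m² → T_e = 77.59 K.
The surface balance (absorbed SW + ε·downward IR = σT_s⁴) with T_a⁴ = T_s⁴/2 reduces to T_s = T_e·[2/(2−ε)]^¼ = 87.11 K.
The atmosphere warms the surface by 9.518 K.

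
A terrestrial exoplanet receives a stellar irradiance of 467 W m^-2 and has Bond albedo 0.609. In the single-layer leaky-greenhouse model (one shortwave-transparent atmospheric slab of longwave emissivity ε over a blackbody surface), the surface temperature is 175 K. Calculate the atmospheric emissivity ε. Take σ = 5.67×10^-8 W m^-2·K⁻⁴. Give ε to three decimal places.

0.283

First, T_e = [467.0·(1−0.609)/(4σ)]^(1/4) = 168.4 K.
Inverting T_s⁴ = 2T_e⁴/(2−ε): (T_e/T_s)⁴ = 0.8584, so ε = 2(1 − 0.8584) = 0.2832.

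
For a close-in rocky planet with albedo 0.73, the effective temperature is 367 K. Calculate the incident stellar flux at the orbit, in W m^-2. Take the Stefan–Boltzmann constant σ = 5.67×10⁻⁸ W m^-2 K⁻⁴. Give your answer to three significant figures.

15200 W m^-2

Invert the energy balance for S: S = 4σT⁴/(1−α).
σT⁴ = 5.67×10⁻⁸·(367)⁴ = 1029 W m^-2.
So S = 4×1029/(1−0.73) = 15240 W m^-2.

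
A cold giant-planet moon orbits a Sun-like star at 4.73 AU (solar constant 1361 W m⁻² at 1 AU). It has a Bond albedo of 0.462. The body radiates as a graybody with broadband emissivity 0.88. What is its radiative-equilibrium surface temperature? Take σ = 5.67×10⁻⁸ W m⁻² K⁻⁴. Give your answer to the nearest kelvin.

By the inverse-square law, S = 1361/4.73² = 60.83 W m⁻².
Averaging over the sphere, the absorbed flux is S(1−α)/4 = 8.182 W m⁻².
Radiative balance εσT⁴ = 8.182 gives T = [8.182/(0.88·σ)]^(1/4) = 113.2 K.

113 K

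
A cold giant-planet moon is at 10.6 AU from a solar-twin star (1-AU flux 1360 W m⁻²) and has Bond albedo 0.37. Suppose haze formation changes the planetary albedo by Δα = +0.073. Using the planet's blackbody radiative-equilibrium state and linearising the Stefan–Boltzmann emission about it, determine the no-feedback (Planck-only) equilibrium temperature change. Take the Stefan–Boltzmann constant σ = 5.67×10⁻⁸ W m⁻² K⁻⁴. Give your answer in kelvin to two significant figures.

-2.2 K

Irradiance scales as 1/d², so S = 1360 W m⁻² × (1/10.6)² = 12.10 W m⁻².
The baseline emission temperature is T_e = 76.15 K.
The change in absorbed flux is Δ[S(1−α)/4] = −SΔα/4 = -0.2209 W m⁻².
The Planck feedback parameter is 4σT_e³ = 0.1001 W m⁻²/K.
Hence the no-feedback warming is ΔF/(4σT_e³) = -2.21 K.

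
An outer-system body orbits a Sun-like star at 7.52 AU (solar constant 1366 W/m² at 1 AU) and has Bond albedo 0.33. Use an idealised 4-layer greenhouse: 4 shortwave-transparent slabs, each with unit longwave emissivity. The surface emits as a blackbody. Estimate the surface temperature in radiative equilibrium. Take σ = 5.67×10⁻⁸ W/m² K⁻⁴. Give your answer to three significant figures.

137 K

Flux at the orbit: S = 1366/(7.52)² = 24.16 W/m².
The effective emission temperature is T_e = [S(1−α)/(4σ)]^¼ = 91.91 K.
Layer-by-layer balance gives σT_s⁴ = (N+1)σT_e⁴, so T_s = 5^¼·91.91 = 137.4 K.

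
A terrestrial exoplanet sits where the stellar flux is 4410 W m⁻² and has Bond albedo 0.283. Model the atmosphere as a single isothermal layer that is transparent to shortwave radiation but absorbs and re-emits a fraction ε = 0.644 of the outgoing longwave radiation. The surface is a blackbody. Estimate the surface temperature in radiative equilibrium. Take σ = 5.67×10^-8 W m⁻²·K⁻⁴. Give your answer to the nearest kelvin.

379 kelvin

Effective emission temperature (TOA balance): σT_e⁴ = S(1−α)/4 = 790.5 W m⁻² → T_e = 343.6 K.
The surface balance (absorbed SW + ε·downward IR = σT_s⁴) with T_a⁴ = T_s⁴/2 reduces to T_s = T_e·[2/(2−ε)]^¼ = 378.7 K.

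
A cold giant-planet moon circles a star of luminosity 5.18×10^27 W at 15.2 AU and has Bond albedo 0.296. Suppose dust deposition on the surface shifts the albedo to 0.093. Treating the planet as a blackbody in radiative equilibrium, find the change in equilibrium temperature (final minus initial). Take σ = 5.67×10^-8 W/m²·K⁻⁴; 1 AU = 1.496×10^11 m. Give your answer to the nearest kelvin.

8 kelvin

d = 15.2 × 1.496×10^11 m = 2.274×10^12 m.
S = L/(4πd²) = 79.72 W/m².
Initial: T₁ = [S(1−0.296)/(4σ)]^(1/4) = 125.4 K.
After:  T₂ = [79.72·0.907/(4σ)]^(1/4) = 133.6 K.
ΔT = T₂ − T₁ = 8.201 K.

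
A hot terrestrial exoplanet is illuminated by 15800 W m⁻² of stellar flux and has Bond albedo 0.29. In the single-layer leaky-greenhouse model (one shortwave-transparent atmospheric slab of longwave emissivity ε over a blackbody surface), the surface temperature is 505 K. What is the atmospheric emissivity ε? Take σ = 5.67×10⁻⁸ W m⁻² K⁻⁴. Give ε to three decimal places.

0.479

Effective temperature: T_e = [S(1−α)/(4σ)]^(1/4) = 471.6 K.
T_s⁴ = T_e⁴·2/(2−ε) → ε = 2 − 2(T_e/T_s)⁴ = 2 − 2·(471.6/505)⁴ = 0.4790.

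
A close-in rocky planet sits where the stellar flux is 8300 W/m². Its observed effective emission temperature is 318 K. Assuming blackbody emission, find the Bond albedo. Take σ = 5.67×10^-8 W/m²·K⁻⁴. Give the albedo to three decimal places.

0.721

Energy balance: S(1−α)/4 = σT⁴, so 1−α = 4σT⁴/S.
4σT⁴ = 4·5.67×10⁻⁸·(318)⁴ = 2319 W/m².
1−α = 2319/8300 = 0.2794, so α = 0.7206.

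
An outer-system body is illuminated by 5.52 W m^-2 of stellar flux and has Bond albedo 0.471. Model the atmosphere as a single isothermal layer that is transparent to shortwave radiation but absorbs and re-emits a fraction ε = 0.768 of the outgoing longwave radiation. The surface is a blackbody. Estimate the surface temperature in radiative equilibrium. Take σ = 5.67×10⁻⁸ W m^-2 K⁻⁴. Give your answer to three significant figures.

67.6 K

The planet radiates to space at T_e = [S(1−α)/(4σ)]^(1/4) = 59.90 K.
For a single slab of emissivity ε, T_s⁴ = 2T_e⁴/(2−ε); thus T_s = 59.90·(1.623)^(1/4) = 67.61 K.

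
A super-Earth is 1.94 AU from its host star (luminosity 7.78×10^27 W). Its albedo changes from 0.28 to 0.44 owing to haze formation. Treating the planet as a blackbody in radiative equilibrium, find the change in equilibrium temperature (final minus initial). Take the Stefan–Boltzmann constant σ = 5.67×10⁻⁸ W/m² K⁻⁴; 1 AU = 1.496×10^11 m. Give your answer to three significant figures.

-23.8 kelvin

d = 1.94 × 1.496×10^11 m = 2.902×10^11 m.
S = L/(4πd²) = 7350 W/m².
With α = 0.28, T₁ = 390.8 K.
Final:   T₂ = [S(1−0.44)/(4σ)]^(1/4) = 367.0 K.
ΔT = T₂ − T₁ = -23.80 K.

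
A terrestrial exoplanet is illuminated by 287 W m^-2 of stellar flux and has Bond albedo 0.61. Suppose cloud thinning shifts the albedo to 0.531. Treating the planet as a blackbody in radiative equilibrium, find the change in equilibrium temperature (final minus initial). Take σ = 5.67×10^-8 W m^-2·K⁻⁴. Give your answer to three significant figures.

With α = 0.61, T₁ = 149.0 K.
With α = 0.531, T₂ = 156.1 K.
Change: 156.1 − 149.0 = 7.034 K.

7.03 kelvin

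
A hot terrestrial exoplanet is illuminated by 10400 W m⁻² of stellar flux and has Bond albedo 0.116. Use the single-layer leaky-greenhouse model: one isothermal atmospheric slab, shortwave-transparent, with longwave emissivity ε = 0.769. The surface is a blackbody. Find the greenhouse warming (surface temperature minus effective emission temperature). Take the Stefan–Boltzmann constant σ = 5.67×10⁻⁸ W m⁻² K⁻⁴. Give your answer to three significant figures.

Effective emission temperature (TOA balance): σT_e⁴ = S(1−α)/4 = 2298 W m⁻² → T_e = 448.7 K.
The surface balance (absorbed SW + ε·downward IR = σT_s⁴) with T_a⁴ = T_s⁴/2 reduces to T_s = T_e·[2/(2−ε)]^¼ = 506.6 K.
T_s − T_e = 506.6 − 448.7 = 57.88 K.

57.9 kelvin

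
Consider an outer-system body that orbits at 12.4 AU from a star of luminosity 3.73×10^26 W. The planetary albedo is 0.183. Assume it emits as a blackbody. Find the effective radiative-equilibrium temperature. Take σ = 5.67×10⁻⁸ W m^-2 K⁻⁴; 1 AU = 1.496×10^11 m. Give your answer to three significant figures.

74.7 K

d = 12.4 × 1.496×10^11 m = 1.855×10^12 m.
Spreading L over a sphere of radius d: S = 3.73×10^26/(4π·1.86×10^12²) = 8.626 W m^-2.
Absorbed flux (global mean): S(1−α)/4 = 8.626·0.817/4 = 1.762 W m^-2.
Set σT⁴ = 1.762 → T = (1.762/σ)^(1/4) = 74.66 K.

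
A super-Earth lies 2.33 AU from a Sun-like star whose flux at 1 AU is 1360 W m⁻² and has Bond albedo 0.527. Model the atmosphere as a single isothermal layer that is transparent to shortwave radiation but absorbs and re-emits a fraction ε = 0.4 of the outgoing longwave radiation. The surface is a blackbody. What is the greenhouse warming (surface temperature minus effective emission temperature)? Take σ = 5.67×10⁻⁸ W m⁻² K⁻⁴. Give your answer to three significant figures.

8.67 K

Irradiance scales as 1/d², so S = 1360 W m⁻² × (1/2.33)² = 250.5 W m⁻².
At the top of the atmosphere, σT_e⁴ = S(1−α)/4 = 29.62 W m⁻², giving T_e = 151.2 K.
Surface balance with a leaky layer gives σT_s⁴ = σT_e⁴·2/(2−ε), so T_s = T_e·[2/(2−0.4)]^(1/4) = 159.9 K.
T_s − T_e = 159.9 − 151.2 = 8.674 K.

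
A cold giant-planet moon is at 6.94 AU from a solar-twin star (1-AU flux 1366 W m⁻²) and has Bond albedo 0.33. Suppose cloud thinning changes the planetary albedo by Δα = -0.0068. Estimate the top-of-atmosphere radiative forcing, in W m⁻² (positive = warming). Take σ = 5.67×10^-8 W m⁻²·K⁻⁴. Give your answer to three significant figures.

By the inverse-square law, S = 1366/6.94² = 28.36 W m⁻².
ΔF = −(S/4)Δα = −(28.36/4)×(-0.0068) = 0.04821 W m⁻².

0.0482 W m⁻²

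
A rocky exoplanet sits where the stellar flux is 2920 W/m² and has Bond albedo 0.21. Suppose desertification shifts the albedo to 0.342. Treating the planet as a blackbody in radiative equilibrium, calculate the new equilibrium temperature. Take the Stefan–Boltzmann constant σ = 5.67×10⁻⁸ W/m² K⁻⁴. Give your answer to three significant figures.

303 K

T₂ = [S(1−α₂)/(4σ)]^(1/4) = [2920·0.658/(4σ)]^(1/4) = 303.4 K.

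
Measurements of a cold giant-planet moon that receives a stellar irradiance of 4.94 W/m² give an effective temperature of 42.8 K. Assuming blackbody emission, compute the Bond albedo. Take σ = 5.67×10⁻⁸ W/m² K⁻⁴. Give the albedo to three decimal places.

0.846

Rearranging the radiative balance, α = 1 − 4σT⁴/S.
4σT⁴ = 4·5.67×10⁻⁸·(42.8)⁴ = 0.7611 W/m².
1−α = 0.7611/4.940 = 0.1541, so α = 0.8459.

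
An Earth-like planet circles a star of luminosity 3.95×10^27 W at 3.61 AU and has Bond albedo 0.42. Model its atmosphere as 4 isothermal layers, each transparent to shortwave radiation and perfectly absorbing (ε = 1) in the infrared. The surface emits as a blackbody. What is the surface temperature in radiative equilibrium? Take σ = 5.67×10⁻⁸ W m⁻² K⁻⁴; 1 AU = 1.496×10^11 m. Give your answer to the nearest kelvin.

d = 3.61 × 1.496×10^11 m = 5.401×10^11 m.
Spreading L over a sphere of radius d: S = 3.95×10^27/(4π·5.40×10^11²) = 1078 W m⁻².
Top-of-atmosphere balance: σT_e⁴ = S(1−α)/4 = 156.3 W m⁻² → T_e = 229.1 K.
Layer-by-layer balance gives σT_s⁴ = (N+1)σT_e⁴, so T_s = 5^¼·229.1 = 342.6 K.

343 kelvin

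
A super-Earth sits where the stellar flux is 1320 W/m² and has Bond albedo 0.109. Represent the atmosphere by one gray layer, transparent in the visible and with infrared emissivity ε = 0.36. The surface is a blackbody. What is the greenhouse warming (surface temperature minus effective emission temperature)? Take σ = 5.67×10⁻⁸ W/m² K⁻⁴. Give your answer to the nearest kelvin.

The planet radiates to space at T_e = [S(1−α)/(4σ)]^(1/4) = 268.4 K.
For a single slab of emissivity ε, T_s⁴ = 2T_e⁴/(2−ε); thus T_s = 268.4·(1.22)^(1/4) = 282.0 K.
The atmosphere warms the surface by 13.65 K.

14 K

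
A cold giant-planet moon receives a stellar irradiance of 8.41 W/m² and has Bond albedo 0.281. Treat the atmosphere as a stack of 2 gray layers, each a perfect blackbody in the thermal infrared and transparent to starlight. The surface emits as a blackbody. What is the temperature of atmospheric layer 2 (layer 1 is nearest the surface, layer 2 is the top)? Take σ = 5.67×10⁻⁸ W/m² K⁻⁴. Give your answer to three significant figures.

OLR = S(1−α)/4 = 1.512 W/m²; the top layer radiates at T_e = 71.86 K.
The net upward flux σT_e⁴ is constant between every pair of levels, so T_k⁴ = (N+1−k)T_e⁴.
T_2 = (1)^(1/4)·71.86 = 71.86 K.

71.9 K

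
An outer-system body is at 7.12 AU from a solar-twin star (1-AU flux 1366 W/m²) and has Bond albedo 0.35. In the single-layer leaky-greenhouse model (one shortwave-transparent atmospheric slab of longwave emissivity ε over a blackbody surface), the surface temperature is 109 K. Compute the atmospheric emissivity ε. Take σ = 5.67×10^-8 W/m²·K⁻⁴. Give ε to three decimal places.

Flux at the orbit: S = 1366/(7.12)² = 26.95 W/m².
First, T_e = [26.95·(1−0.35)/(4σ)]^(1/4) = 93.74 K.
Inverting T_s⁴ = 2T_e⁴/(2−ε): (T_e/T_s)⁴ = 0.5471, so ε = 2(1 − 0.5471) = 0.9058.

0.906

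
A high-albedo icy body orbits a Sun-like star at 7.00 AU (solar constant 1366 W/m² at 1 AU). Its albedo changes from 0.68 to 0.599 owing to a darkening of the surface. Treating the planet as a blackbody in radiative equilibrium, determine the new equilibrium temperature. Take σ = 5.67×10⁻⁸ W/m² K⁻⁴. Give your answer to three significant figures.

83.8 K

By the inverse-square law, S = 1366/7.00² = 27.88 W/m².
T₂ = [S(1−α₂)/(4σ)]^(1/4) = [27.88·0.401/(4σ)]^(1/4) = 83.79 K.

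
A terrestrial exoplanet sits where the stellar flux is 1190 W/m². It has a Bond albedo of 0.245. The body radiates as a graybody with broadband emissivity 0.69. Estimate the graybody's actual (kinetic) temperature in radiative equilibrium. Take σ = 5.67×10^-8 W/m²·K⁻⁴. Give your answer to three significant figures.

275 kelvin

The planet absorbs (1−α)S over its disc πR² and re-emits over 4πR², so the mean absorbed flux is (1−0.245)·1190/4 = 224.6 W/m².
Equating to εσT⁴ with ε = 0.69: T = (224.6/0.69σ)^(1/4) = 275.3 K.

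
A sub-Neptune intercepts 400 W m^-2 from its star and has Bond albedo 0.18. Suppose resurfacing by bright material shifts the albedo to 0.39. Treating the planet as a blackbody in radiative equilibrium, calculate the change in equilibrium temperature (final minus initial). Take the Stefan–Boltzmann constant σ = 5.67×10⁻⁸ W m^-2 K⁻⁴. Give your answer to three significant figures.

-13.9 K

Before: T₁ = [400.0·0.82/(4σ)]^(1/4) = 195.0 K.
After:  T₂ = [400.0·0.61/(4σ)]^(1/4) = 181.1 K.
ΔT = T₂ − T₁ = -13.90 K.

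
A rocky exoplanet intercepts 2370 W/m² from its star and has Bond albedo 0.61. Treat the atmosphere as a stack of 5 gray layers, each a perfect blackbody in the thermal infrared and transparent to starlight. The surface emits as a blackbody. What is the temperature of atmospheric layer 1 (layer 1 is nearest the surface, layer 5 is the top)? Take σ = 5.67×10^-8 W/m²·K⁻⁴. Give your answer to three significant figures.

OLR = S(1−α)/4 = 231.1 W/m²; the top layer radiates at T_e = 252.7 K.
The net upward flux σT_e⁴ is constant between every pair of levels, so T_k⁴ = (N+1−k)T_e⁴.
T_1 = (5)^(1/4)·252.7 = 377.8 K.

378 kelvin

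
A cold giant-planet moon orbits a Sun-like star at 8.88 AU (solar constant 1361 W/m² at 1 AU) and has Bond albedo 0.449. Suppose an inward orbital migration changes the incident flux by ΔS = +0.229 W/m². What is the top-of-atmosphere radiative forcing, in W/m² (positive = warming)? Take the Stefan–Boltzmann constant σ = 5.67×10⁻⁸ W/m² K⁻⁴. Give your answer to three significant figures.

0.0315 W/m²

Flux at the orbit: S = 1361/(8.88)² = 17.26 W/m².
Only a fraction (1−α) is absorbed and it's spread over 4πR², so ΔF = (1−α)ΔS/4 = 0.03154 W/m².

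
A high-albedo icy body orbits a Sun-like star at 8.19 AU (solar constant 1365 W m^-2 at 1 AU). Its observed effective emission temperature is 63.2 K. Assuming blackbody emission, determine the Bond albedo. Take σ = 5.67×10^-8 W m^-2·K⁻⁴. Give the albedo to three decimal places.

By the inverse-square law, S = 1365/8.19² = 20.35 W m^-2.
From σT⁴ = S(1−α)/4 we invert for α: 1−α = 4σT⁴/S.
4σT⁴ = 4·5.67×10⁻⁸·(63.2)⁴ = 3.618 W m^-2.
Hence α = 1 − 3.618/20.35 = 0.8222.

0.822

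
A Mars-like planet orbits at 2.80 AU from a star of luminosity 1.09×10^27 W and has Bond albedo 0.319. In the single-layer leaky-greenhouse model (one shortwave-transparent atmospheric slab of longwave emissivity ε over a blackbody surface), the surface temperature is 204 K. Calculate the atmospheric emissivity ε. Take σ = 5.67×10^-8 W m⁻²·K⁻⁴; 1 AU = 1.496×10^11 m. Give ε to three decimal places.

d = 2.80 × 1.496×10^11 m = 4.189×10^11 m.
S = L/(4πd²) = 494.4 W m⁻².
TOA balance gives T_e = 196.3 K.
Inverting T_s⁴ = 2T_e⁴/(2−ε): (T_e/T_s)⁴ = 0.8571, so ε = 2(1 − 0.8571) = 0.2858.

0.286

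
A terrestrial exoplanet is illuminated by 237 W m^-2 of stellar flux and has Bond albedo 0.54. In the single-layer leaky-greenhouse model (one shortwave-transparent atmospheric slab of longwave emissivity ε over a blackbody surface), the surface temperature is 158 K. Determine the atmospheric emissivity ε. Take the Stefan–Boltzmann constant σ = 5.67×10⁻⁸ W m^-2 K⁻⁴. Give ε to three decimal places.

0.457

Effective temperature: T_e = [S(1−α)/(4σ)]^(1/4) = 148.1 K.
Inverting T_s⁴ = 2T_e⁴/(2−ε): (T_e/T_s)⁴ = 0.7713, so ε = 2(1 − 0.7713) = 0.4574.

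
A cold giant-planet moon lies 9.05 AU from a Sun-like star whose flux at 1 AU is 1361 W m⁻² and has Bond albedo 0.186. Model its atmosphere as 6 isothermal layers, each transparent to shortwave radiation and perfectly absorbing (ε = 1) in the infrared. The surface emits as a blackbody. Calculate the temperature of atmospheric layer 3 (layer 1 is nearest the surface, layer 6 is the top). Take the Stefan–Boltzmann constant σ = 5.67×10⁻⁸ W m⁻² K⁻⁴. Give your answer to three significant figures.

Irradiance scales as 1/d², so S = 1361 W m⁻² × (1/9.05)² = 16.62 W m⁻².
Top-of-atmosphere balance: σT_e⁴ = S(1−α)/4 = 3.382 W m⁻² → T_e = 87.88 K.
In the N-layer model, layer k (counted from the surface) has T_k = (N+1−k)^(1/4)·T_e.
T_3 = (4)^(1/4)·87.88 = 124.3 K.

124 K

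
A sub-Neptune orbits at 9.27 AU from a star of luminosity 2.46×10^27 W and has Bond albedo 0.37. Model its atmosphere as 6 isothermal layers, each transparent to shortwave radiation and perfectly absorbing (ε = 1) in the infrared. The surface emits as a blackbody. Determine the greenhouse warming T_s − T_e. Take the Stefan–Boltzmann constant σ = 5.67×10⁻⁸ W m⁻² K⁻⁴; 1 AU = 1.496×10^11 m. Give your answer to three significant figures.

d = 9.27 × 1.496×10^11 m = 1.387×10^12 m.
Flux at the orbit: S = L/(4πd²) = 2.46×10^27/(4π·(1.39×10^12)²) = 101.8 W m⁻².
OLR = S(1−α)/4 = 16.03 W m⁻²; the top layer radiates at T_e = 129.7 K.
T_s = (N+1)^(1/4)·T_e = 210.9 K.
So the greenhouse effect raises the surface by 210.9 − 129.7 = 81.25 K.

81.3 kelvin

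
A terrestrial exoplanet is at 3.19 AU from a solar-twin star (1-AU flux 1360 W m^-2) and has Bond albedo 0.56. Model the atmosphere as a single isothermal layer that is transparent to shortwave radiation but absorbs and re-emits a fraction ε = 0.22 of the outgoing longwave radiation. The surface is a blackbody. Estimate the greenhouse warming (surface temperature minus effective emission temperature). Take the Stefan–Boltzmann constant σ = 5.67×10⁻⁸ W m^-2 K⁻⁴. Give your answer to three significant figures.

3.75 K

Flux at the orbit: S = 1360/(3.19)² = 133.6 W m^-2.
At the top of the atmosphere, σT_e⁴ = S(1−α)/4 = 14.70 W m^-2, giving T_e = 126.9 K.
For a single slab of emissivity ε, T_s⁴ = 2T_e⁴/(2−ε); thus T_s = 126.9·(1.124)^(1/4) = 130.6 K.
T_s − T_e = 130.6 − 126.9 = 3.751 K.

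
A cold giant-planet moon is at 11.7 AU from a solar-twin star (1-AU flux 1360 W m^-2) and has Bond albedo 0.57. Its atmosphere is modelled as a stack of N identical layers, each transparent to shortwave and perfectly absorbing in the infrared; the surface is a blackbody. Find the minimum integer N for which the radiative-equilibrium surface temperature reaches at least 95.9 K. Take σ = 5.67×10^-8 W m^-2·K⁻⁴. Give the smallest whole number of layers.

Irradiance scales as 1/d², so S = 1360 W m^-2 × (1/11.7)² = 9.935 W m^-2.
The effective emission temperature is T_e = [S(1−α)/(4σ)]^¼ = 65.88 K.
Need (N+1)T_e⁴ ≥ T_s⁴, i.e. N+1 ≥ (95.9/65.88)⁴ = 4.490.
So N ≥ 3.490; the smallest integer is N = 4.

4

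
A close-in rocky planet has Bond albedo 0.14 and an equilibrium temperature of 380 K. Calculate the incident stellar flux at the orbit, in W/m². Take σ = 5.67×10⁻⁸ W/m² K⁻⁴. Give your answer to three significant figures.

From S(1−α)/4 = σT⁴: S = 4σT⁴/(1−α).
σT⁴ = 5.67×10⁻⁸·(380)⁴ = 1182 W/m².
S = 4·1182/0.86 = 5499 W/m².

5500 W/m²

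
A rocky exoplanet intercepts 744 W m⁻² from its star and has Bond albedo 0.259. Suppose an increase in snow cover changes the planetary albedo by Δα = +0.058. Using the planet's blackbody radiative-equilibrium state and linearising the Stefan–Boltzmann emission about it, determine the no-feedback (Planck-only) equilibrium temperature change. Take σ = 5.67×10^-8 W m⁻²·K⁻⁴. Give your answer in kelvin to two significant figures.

Unperturbed T_e = [744.0·(1−0.259)/(4σ)]^¼ = 222.0 K.
TOA radiative forcing: ΔF = −S·Δα/4 = −744.0·(+0.058)/4 = -10.79 W m⁻².
Linearising σT⁴ gives d(σT⁴)/dT = 4σT_e³ = 2.483 W m⁻² per K.
So ΔT₀ = -10.79/2.483 = -4.34 K.

-4.3 K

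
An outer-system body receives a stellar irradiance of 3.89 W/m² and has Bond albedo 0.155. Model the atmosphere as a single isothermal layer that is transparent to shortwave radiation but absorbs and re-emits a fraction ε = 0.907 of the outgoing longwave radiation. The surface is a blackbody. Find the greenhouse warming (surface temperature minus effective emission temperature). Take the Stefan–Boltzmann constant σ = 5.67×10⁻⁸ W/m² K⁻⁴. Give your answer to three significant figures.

Effective emission temperature (TOA balance): σT_e⁴ = S(1−α)/4 = 0.8218 W/m² → T_e = 61.70 K.
For a single slab of emissivity ε, T_s⁴ = 2T_e⁴/(2−ε); thus T_s = 61.70·(1.83)^(1/4) = 71.76 K.
The atmosphere warms the surface by 10.06 K.

10.1 kelvin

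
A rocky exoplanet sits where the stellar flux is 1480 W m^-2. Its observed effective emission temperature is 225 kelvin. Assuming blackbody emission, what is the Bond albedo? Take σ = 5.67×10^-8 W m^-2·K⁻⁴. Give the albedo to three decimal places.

Energy balance: S(1−α)/4 = σT⁴, so 1−α = 4σT⁴/S.
4σT⁴ = 4·5.67×10⁻⁸·(225)⁴ = 581.3 W m^-2.
1−α = 581.3/1480 = 0.3927, so α = 0.6073.

0.607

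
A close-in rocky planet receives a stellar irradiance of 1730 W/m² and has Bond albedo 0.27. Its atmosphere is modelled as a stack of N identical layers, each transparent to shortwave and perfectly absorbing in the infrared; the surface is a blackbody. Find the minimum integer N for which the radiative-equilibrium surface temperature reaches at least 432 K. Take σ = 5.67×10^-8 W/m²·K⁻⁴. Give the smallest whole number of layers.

6

The effective emission temperature is T_e = [S(1−α)/(4σ)]^¼ = 273.2 K.
T_s = (N+1)^(1/4)·T_e ≥ 432 K requires N+1 ≥ (T_s/T_e)⁴ = (432/273.2)⁴ = 6.255.
Rounding up, N = 6.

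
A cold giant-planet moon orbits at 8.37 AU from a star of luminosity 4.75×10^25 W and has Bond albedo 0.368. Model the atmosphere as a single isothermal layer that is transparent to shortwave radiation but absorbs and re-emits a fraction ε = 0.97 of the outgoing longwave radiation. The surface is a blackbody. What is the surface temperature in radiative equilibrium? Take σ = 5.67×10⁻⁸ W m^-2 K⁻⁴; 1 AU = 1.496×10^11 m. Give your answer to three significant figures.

d = 8.37 × 1.496×10^11 m = 1.252×10^12 m.
S = L/(4πd²) = 2.411 W m^-2.
At the top of the atmosphere, σT_e⁴ = S(1−α)/4 = 0.3809 W m^-2, giving T_e = 50.91 K.
The surface balance (absorbed SW + ε·downward IR = σT_s⁴) with T_a⁴ = T_s⁴/2 reduces to T_s = T_e·[2/(2−ε)]^¼ = 60.10 K.

60.1 kelvin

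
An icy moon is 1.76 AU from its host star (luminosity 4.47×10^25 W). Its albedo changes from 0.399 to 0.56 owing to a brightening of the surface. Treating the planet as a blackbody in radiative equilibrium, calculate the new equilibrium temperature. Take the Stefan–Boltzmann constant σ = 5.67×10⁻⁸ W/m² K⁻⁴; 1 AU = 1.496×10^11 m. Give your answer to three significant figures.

d = 1.76 × 1.496×10^11 m = 2.633×10^11 m.
Spreading L over a sphere of radius d: S = 4.47×10^25/(4π·2.63×10^11²) = 51.31 W/m².
With the new albedo, S(1−α₂)/4 = 5.644 W/m², so T₂ = 99.89 K.

99.9 K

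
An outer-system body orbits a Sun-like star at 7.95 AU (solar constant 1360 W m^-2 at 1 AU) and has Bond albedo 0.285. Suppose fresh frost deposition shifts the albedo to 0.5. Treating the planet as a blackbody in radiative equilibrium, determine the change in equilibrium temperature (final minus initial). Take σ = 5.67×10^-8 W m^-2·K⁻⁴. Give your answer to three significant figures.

-7.76 K

Irradiance scales as 1/d², so S = 1360 W m^-2 × (1/7.95)² = 21.52 W m^-2.
Initial: T₁ = [S(1−0.285)/(4σ)]^(1/4) = 90.75 K.
Final:   T₂ = [S(1−0.5)/(4σ)]^(1/4) = 82.99 K.
ΔT = T₂ − T₁ = -7.763 K.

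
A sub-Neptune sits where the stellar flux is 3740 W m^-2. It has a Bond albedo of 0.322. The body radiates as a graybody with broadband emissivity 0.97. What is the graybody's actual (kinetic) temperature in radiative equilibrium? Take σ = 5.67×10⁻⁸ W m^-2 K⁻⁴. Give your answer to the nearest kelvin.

Averaging over the sphere, the absorbed flux is S(1−α)/4 = 633.9 W m^-2.
Radiative balance εσT⁴ = 633.9 gives T = [633.9/(0.97·σ)]^(1/4) = 327.7 K.

328 K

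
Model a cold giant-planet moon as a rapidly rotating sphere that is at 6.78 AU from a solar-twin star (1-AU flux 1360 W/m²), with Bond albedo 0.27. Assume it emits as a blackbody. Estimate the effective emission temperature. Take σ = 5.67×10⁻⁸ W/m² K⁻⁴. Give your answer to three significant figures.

Flux at the orbit: S = 1360/(6.78)² = 29.59 W/m².
Absorbed flux (global mean): S(1−α)/4 = 29.59·0.73/4 = 5.399 W/m².
Balancing against σT⁴: T = (5.399/5.67×10⁻⁸)^(1/4) = 98.78 K.

98.8 K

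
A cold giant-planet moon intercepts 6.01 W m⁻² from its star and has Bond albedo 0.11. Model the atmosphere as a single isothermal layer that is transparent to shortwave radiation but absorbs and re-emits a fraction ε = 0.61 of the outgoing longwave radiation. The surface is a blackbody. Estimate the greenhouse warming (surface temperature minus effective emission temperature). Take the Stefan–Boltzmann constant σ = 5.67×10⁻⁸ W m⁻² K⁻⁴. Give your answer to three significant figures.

At the top of the atmosphere, σT_e⁴ = S(1−α)/4 = 1.337 W m⁻², giving T_e = 69.69 K.
For a single slab of emissivity ε, T_s⁴ = 2T_e⁴/(2−ε); thus T_s = 69.69·(1.439)^(1/4) = 76.32 K.
T_s − T_e = 76.32 − 69.69 = 6.636 K.

6.64 kelvin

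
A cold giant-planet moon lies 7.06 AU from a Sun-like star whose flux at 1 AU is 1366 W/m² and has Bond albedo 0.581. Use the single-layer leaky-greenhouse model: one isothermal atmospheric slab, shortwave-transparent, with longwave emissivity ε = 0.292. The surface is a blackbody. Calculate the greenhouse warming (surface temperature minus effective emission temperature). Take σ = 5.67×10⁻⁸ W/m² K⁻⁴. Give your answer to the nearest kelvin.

By the inverse-square law, S = 1366/7.06² = 27.41 W/m².
Effective emission temperature (TOA balance): σT_e⁴ = S(1−α)/4 = 2.871 W/m² → T_e = 84.35 K.
For a single slab of emissivity ε, T_s⁴ = 2T_e⁴/(2−ε); thus T_s = 84.35·(1.171)^(1/4) = 87.75 K.
Greenhouse warming: T_s − T_e = 3.395 K.

3 kelvin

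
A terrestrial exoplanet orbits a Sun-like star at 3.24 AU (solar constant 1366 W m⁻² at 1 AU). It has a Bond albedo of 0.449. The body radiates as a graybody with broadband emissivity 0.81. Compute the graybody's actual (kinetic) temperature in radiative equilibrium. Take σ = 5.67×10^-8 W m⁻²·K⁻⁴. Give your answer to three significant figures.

Irradiance scales as 1/d², so S = 1366 W m⁻² × (1/3.24)² = 130.1 W m⁻².
The planet absorbs (1−α)S over its disc πR² and re-emits over 4πR², so the mean absorbed flux is (1−0.449)·130.1/4 = 17.92 W m⁻².
Radiative balance εσT⁴ = 17.92 gives T = [17.92/(0.81·σ)]^(1/4) = 140.6 K.

141 kelvin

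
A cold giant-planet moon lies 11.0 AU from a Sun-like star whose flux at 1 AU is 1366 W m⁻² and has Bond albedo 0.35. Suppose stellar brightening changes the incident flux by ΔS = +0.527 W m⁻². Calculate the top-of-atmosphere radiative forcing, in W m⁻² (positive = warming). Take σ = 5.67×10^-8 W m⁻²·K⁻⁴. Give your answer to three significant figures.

Irradiance scales as 1/d², so S = 1366 W m⁻² × (1/11.0)² = 11.29 W m⁻².
ΔF = Δ[S(1−α)]/4 = (1−0.35)·+0.527/4 = 0.08564 W m⁻².

0.0856 W m⁻²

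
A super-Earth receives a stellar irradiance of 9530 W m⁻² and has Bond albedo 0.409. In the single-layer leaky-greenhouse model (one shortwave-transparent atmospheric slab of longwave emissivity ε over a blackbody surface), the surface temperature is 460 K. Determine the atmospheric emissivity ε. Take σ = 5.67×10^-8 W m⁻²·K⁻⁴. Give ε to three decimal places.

Effective temperature: T_e = [S(1−α)/(4σ)]^(1/4) = 397.0 K.
T_s⁴ = T_e⁴·2/(2−ε) → ε = 2 − 2(T_e/T_s)⁴ = 2 − 2·(397.0/460)⁴ = 0.8907.

0.891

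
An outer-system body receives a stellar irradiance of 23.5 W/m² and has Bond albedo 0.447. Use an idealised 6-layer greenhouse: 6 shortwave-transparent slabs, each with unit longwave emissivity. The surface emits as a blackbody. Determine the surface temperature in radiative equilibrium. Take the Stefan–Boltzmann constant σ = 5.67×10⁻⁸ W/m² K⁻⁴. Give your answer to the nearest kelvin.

142 K

The effective emission temperature is T_e = [S(1−α)/(4σ)]^¼ = 87.00 K.
Layer-by-layer balance gives σT_s⁴ = (N+1)σT_e⁴, so T_s = 7^¼·87.00 = 141.5 K.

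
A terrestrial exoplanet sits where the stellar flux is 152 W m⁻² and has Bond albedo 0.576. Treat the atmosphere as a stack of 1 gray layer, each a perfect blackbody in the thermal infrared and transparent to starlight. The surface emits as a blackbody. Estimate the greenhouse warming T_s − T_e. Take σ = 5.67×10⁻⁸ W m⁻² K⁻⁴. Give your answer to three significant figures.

24.6 kelvin

Top-of-atmosphere balance: σT_e⁴ = S(1−α)/4 = 16.11 W m⁻² → T_e = 129.8 K.
T_s = (N+1)^(1/4)·T_e = 154.4 K.
So the greenhouse effect raises the surface by 154.4 − 129.8 = 24.57 K.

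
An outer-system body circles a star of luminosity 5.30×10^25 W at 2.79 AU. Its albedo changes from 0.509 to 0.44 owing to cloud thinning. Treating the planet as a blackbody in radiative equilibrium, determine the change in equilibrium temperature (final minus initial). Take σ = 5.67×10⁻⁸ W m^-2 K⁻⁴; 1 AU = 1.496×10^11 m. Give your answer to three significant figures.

2.84 kelvin

Orbital distance: d = 2.79 AU = 4.174×10^11 m.
Flux at the orbit: S = L/(4πd²) = 5.30×10^25/(4π·(4.17×10^11)²) = 24.21 W m^-2.
Initial: T₁ = [S(1−0.509)/(4σ)]^(1/4) = 85.09 K.
With α = 0.44, T₂ = 87.93 K.
ΔT = T₂ − T₁ = 2.844 K.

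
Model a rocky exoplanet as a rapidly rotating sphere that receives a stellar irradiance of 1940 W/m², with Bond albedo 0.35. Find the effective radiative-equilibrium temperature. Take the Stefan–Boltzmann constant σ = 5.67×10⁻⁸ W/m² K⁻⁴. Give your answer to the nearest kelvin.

273 K

Absorbed flux (global mean): S(1−α)/4 = 1940·0.65/4 = 315.2 W/m².
In equilibrium σT⁴ equals this, so T = 273.1 K.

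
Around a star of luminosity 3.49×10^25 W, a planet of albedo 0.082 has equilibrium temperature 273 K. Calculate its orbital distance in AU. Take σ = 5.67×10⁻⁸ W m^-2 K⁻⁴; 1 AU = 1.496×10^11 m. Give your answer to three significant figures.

0.301 AU

Required flux: S = 4σT⁴/(1−α) = 1372 W m^-2.
From L = 4πd²S, d = √(3.49×10^25/(4π·1372)) = 4.499×10^10 m = 0.3007 AU.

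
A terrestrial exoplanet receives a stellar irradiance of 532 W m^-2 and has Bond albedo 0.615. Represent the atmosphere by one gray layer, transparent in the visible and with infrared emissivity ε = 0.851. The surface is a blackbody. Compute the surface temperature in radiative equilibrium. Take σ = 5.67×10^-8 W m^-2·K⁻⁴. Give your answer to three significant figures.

199 K

At the top of the atmosphere, σT_e⁴ = S(1−α)/4 = 51.20 W m^-2, giving T_e = 173.4 K.
Surface balance with a leaky layer gives σT_s⁴ = σT_e⁴·2/(2−ε), so T_s = T_e·[2/(2−0.851)]^(1/4) = 199.1 K.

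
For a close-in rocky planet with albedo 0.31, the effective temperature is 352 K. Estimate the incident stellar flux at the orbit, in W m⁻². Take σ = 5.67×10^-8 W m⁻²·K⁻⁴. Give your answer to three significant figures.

From S(1−α)/4 = σT⁴: S = 4σT⁴/(1−α).
The emitted flux is σT⁴ = 870.5 W m⁻².
S = 4·870.5/0.69 = 5046 W m⁻².

5050 W m⁻²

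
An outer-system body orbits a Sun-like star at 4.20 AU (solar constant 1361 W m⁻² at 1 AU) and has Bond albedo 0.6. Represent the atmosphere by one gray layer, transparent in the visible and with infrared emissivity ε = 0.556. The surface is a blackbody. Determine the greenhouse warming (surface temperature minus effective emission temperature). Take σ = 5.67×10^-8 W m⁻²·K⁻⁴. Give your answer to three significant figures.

9.16 K

Flux at the orbit: S = 1361/(4.20)² = 77.15 W m⁻².
Effective emission temperature (TOA balance): σT_e⁴ = S(1−α)/4 = 7.715 W m⁻² → T_e = 108.0 K.
Surface balance with a leaky layer gives σT_s⁴ = σT_e⁴·2/(2−ε), so T_s = T_e·[2/(2−0.556)]^(1/4) = 117.2 K.
Greenhouse warming: T_s − T_e = 9.163 K.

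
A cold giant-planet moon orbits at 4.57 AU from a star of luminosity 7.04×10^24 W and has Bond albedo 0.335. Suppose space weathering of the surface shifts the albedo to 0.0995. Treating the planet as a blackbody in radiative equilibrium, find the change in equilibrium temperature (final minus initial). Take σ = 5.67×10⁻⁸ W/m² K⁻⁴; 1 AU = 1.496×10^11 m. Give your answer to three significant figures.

Orbital distance: d = 4.57 AU = 6.837×10^11 m.
Flux at the orbit: S = L/(4πd²) = 7.04×10^24/(4π·(6.84×10^11)²) = 1.199 W/m².
Initial: T₁ = [S(1−0.335)/(4σ)]^(1/4) = 43.30 K.
After:  T₂ = [1.199·0.9/(4σ)]^(1/4) = 46.71 K.
ΔT = T₂ − T₁ = 3.409 K.

3.41 K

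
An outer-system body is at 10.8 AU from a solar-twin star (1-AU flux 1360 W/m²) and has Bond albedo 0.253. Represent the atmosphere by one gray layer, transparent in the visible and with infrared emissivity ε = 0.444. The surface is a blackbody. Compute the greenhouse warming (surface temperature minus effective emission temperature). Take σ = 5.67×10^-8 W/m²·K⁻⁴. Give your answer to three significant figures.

5.10 kelvin

Flux at the orbit: S = 1360/(10.8)² = 11.66 W/m².
At the top of the atmosphere, σT_e⁴ = S(1−α)/4 = 2.177 W/m², giving T_e = 78.72 K.
For a single slab of emissivity ε, T_s⁴ = 2T_e⁴/(2−ε); thus T_s = 78.72·(1.285)^(1/4) = 83.82 K.
Greenhouse warming: T_s − T_e = 5.099 K.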